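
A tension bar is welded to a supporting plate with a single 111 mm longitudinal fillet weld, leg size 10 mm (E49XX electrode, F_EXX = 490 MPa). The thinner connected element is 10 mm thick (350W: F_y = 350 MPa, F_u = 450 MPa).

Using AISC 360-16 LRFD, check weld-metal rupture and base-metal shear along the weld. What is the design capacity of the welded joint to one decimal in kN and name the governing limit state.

Weld metal: throat = 0.707×10 = 7.07 mm, L = 111 mm. φR_n = 0.75 × 0.6 × 490 × 7.07 × 111 = 173.0 kN.
Base metal shear (10 mm plate): yield φR_n = 1.0×0.6×350×10×111 = 233.1 kN; rupture φR_n = 0.75×0.6×450×10×111 = 224.8 kN; take 224.8 kN (rupture).
Governing: min(173.0, 224.8) = 173.0 kN → weld metal.

173.0 kN (weld metal governs)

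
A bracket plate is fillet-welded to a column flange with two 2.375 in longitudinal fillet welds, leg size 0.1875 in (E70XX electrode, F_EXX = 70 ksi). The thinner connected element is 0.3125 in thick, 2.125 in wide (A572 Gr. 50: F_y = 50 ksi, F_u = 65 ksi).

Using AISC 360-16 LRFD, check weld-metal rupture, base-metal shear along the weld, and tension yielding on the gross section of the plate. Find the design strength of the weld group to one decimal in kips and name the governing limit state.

19.8 kips (weld metal governs)

Weld metal: throat = 0.707×0.1875 = 0.13256 in, L = 2×2.375 = 4.75 in. φR_n = 0.75 × 0.6 × 70 × 0.13256 × 4.75 = 19.8 kips.
Base metal shear (0.3125 in plate): yield φR_n = 1.0×0.6×50×0.3125×4.75 = 44.5 kips; rupture φR_n = 0.75×0.6×65×0.3125×4.75 = 43.4 kips; take 43.4 kips (rupture).
Tension yield (gross): A_g = 2.125×0.3125 = 0.66406 in². φR_n = 0.90 × 50 × 0.66406 = 29.9 kips.
Governing: min(19.8, 43.4, 29.9) = 19.8 kips → weld metal.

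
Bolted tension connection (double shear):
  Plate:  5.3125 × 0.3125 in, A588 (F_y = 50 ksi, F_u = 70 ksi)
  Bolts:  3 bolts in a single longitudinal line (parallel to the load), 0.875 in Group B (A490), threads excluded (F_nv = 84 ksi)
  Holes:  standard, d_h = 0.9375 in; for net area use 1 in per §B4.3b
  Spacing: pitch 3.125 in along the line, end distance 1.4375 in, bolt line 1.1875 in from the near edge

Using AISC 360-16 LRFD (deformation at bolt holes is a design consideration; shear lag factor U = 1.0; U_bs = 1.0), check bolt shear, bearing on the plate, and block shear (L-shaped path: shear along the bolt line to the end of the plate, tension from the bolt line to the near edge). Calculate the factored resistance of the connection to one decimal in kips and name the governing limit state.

Bolt shear: A_b = π(0.875)²/4 = 0.60132 in². φR_n = 0.75 × 84 × 0.60132 × 3 × 2 = 227.3 kips.
Bearing (0.3125 in plate, F_u = 70 ksi): end bolts L_c = 1.4375 − 0.9375/2 = 0.96875, R_n = min(1.2×0.96875×0.3125×70, 2.4×0.875×0.3125×70) = 25.43 kips/bolt; interior L_c = 3.125 − 0.9375 = 2.1875, R_n = 45.938 kips/bolt. φR_n = 0.75 × (1×25.43 + 2×45.938) = 88.0 kips.
Block shear: shear path 1×[1.4375+2×3.125] = 1×7.6875 in, A_gv = 2.4023, A_nv = 1×(7.6875 − 2.5×1)×0.3125 = 1.6211 in²; tension to near edge: (1.1875 − 0.5×1)×0.3125 = 0.21484 in². R_n = min(0.6×70×1.6211, 0.6×50×2.4023) + 1.0×70×0.21484 = min(68.086, 72.069) + 15.039 = 83.125 kips. φR_n = 0.75 × 83.125 = 62.3 kips.
Governing: min(227.3, 88.0, 62.3) = 62.3 kips → block shear.

62.3 kips (block shear governs)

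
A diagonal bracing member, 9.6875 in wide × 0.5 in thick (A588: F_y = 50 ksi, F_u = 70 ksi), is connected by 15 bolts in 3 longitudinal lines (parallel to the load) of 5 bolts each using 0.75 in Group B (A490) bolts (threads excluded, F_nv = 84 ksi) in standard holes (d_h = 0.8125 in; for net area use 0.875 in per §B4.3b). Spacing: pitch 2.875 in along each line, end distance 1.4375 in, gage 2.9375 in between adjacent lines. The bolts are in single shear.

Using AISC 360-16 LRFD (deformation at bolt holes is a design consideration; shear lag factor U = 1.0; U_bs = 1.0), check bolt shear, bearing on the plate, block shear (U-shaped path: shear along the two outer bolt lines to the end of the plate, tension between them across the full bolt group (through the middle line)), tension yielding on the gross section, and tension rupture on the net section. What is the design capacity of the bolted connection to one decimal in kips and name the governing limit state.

Bolt shear: A_b = π(0.75)²/4 = 0.44179 in². φR_n = 0.75 × 84 × 0.44179 × 15 × 1 = 417.5 kips.
Bearing (0.5 in plate, F_u = 70 ksi): end bolts L_c = 1.4375 − 0.8125/2 = 1.03125, R_n = min(1.2×1.03125×0.5×70, 2.4×0.75×0.5×70) = 43.313 kips/bolt; interior L_c = 2.875 − 0.8125 = 2.0625, R_n = 63 kips/bolt. φR_n = 0.75 × (3×43.313 + 12×63) = 664.5 kips.
Block shear: shear path 2×[1.4375+4×2.875] = 2×12.9375 in, A_gv = 12.938, A_nv = 2×(12.9375 − 4.5×0.875)×0.5 = 9 in²; tension across gage: (5.875 − 2×0.875)×0.5 = 2.0625 in². R_n = min(0.6×70×9, 0.6×50×12.938) + 1.0×70×2.0625 = min(378, 388.14) + 144.38 = 522.38 kips. φR_n = 0.75 × 522.38 = 391.8 kips.
Tension yield (gross): A_g = 9.6875×0.5 = 4.8438 in². φR_n = 0.90 × 50 × 4.8438 = 218.0 kips.
Tension rupture (net): A_n = (9.6875 − 3×0.875)×0.5 = 3.5313 in² (U = 1.0, A_e = A_n). φR_n = 0.75 × 70 × 3.5313 = 185.4 kips.
Governing: min(417.5, 664.5, 391.8, 218.0, 185.4) = 185.4 kips → net-section rupture.

185.4 kips (net-section rupture governs)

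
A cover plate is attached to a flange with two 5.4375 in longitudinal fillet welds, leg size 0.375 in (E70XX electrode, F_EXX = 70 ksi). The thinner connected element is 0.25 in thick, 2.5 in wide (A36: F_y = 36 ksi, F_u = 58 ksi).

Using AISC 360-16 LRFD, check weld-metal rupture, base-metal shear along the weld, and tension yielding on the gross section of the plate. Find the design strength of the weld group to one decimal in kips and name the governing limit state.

20.3 kips (gross-section yield governs)

Weld metal: throat = 0.707×0.375 = 0.26513 in, L = 2×5.4375 = 10.875 in. φR_n = 0.75 × 0.6 × 70 × 0.26513 × 10.875 = 90.8 kips.
Base metal shear (0.25 in plate): yield φR_n = 1.0×0.6×36×0.25×10.875 = 58.7 kips; rupture φR_n = 0.75×0.6×58×0.25×10.875 = 71.0 kips; take 58.7 kips (yield).
Tension yield (gross): A_g = 2.5×0.25 = 0.625 in². φR_n = 0.90 × 36 × 0.625 = 20.3 kips.
Governing: min(90.8, 58.7, 20.3) = 20.3 kips → gross-section yield.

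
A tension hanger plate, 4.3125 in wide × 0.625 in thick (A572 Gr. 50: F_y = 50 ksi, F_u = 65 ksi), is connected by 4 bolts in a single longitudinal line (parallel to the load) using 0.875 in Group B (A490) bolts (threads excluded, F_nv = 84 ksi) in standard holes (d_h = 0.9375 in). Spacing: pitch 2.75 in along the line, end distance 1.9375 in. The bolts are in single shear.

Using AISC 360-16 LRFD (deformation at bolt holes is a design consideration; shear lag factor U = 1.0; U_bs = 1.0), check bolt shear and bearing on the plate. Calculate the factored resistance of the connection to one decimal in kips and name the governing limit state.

151.5 kips (bolt shear governs)

Bolt shear: A_b = π(0.875)²/4 = 0.60132 in². φR_n = 0.75 × 84 × 0.60132 × 4 × 1 = 151.5 kips.
Bearing (0.625 in plate, F_u = 65 ksi): end bolts L_c = 1.9375 − 0.9375/2 = 1.46875, R_n = min(1.2×1.46875×0.625×65, 2.4×0.875×0.625×65) = 71.602 kips/bolt; interior L_c = 2.75 − 0.9375 = 1.8125, R_n = 85.313 kips/bolt. φR_n = 0.75 × (1×71.602 + 3×85.313) = 245.7 kips.
Governing: min(151.5, 245.7) = 151.5 kips → bolt shear.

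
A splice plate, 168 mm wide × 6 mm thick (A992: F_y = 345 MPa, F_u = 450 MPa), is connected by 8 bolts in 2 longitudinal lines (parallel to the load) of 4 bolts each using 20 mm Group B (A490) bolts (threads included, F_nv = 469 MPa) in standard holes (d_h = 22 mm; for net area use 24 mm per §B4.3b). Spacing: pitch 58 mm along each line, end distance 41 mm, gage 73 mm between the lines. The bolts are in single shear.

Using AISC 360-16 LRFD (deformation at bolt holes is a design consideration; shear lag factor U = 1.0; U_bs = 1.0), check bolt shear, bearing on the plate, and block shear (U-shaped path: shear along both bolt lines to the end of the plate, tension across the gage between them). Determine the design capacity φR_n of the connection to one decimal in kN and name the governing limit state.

417.6 kN (block shear governs)

Bolt shear: A_b = π(20)²/4 = 314.16 mm². φR_n = 0.75 × 469 × 314.16 × 8 × 1 = 884.0 kN.
Bearing (6 mm plate, F_u = 450 MPa): end bolts L_c = 41 − 22/2 = 30, R_n = min(1.2×30×6×450, 2.4×20×6×450) = 97.2 kN/bolt; interior L_c = 58 − 22 = 36, R_n = 116.64 kN/bolt. φR_n = 0.75 × (2×97.2 + 6×116.64) = 670.7 kN.
Block shear: shear path 2×[41+3×58] = 2×215 mm, A_gv = 2580, A_nv = 2×(215 − 3.5×24)×6 = 1572 mm²; tension across gage: (73 − 1×24)×6 = 294 mm². R_n = min(0.6×450×1572, 0.6×345×2580) + 1.0×450×294 = min(424.44, 534.06) + 132.3 = 556.74 kN. φR_n = 0.75 × 556.74 = 417.6 kN.
Governing: min(884.0, 670.7, 417.6) = 417.6 kN → block shear.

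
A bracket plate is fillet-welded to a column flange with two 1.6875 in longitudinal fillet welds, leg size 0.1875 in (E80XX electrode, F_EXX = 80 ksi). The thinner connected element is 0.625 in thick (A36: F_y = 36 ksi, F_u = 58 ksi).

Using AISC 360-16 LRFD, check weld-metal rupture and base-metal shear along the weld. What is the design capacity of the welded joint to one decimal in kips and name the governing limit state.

16.1 kips (weld metal governs)

Weld metal: throat = 0.707×0.1875 = 0.13256 in, L = 2×1.6875 = 3.375 in. φR_n = 0.75 × 0.6 × 80 × 0.13256 × 3.375 = 16.1 kips.
Base metal shear (0.625 in plate): yield φR_n = 1.0×0.6×36×0.625×3.375 = 45.6 kips; rupture φR_n = 0.75×0.6×58×0.625×3.375 = 55.1 kips; take 45.6 kips (yield).
Governing: min(16.1, 45.6) = 16.1 kips → weld metal.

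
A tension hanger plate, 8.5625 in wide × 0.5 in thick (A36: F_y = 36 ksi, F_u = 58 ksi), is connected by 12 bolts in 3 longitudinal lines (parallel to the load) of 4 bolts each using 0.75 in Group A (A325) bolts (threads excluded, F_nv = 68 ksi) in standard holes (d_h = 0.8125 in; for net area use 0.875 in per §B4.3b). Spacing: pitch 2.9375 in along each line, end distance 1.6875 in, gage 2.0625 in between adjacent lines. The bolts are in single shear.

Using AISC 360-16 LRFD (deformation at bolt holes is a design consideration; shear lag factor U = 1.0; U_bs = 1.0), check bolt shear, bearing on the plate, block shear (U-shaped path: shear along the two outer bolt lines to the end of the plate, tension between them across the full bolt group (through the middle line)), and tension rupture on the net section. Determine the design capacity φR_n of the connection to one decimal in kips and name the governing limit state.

Bolt shear: A_b = π(0.75)²/4 = 0.44179 in². φR_n = 0.75 × 68 × 0.44179 × 12 × 1 = 270.4 kips.
Bearing (0.5 in plate, F_u = 58 ksi): end bolts L_c = 1.6875 − 0.8125/2 = 1.28125, R_n = min(1.2×1.28125×0.5×58, 2.4×0.75×0.5×58) = 44.588 kips/bolt; interior L_c = 2.9375 − 0.8125 = 2.125, R_n = 52.2 kips/bolt. φR_n = 0.75 × (3×44.588 + 9×52.2) = 452.7 kips.
Block shear: shear path 2×[1.6875+3×2.9375] = 2×10.5 in, A_gv = 10.5, A_nv = 2×(10.5 − 3.5×0.875)×0.5 = 7.4375 in²; tension across gage: (4.125 − 2×0.875)×0.5 = 1.1875 in². R_n = min(0.6×58×7.4375, 0.6×36×10.5) + 1.0×58×1.1875 = min(258.83, 226.8) + 68.875 = 295.68 kips. φR_n = 0.75 × 295.68 = 221.8 kips.
Tension rupture (net): A_n = (8.5625 − 3×0.875)×0.5 = 2.9688 in² (U = 1.0, A_e = A_n). φR_n = 0.75 × 58 × 2.9688 = 129.1 kips.
Governing: min(270.4, 452.7, 221.8, 129.1) = 129.1 kips → net-section rupture.

129.1 kips (net-section rupture governs)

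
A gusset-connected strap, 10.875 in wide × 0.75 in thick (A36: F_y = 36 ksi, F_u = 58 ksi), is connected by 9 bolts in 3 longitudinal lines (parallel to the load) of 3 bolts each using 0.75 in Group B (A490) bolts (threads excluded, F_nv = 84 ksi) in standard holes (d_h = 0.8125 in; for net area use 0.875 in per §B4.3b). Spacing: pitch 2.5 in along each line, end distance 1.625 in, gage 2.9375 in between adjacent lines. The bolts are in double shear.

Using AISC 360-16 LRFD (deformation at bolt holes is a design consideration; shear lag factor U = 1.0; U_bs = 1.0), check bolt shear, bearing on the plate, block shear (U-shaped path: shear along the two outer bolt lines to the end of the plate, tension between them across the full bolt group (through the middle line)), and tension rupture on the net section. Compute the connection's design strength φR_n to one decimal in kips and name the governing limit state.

269.2 kips (net-section rupture governs)

Bolt shear: A_b = π(0.75)²/4 = 0.44179 in². φR_n = 0.75 × 84 × 0.44179 × 9 × 2 = 501.0 kips.
Bearing (0.75 in plate, F_u = 58 ksi): end bolts L_c = 1.625 − 0.8125/2 = 1.21875, R_n = min(1.2×1.21875×0.75×58, 2.4×0.75×0.75×58) = 63.619 kips/bolt; interior L_c = 2.5 − 0.8125 = 1.6875, R_n = 78.3 kips/bolt. φR_n = 0.75 × (3×63.619 + 6×78.3) = 495.5 kips.
Block shear: shear path 2×[1.625+2×2.5] = 2×6.625 in, A_gv = 9.9375, A_nv = 2×(6.625 − 2.5×0.875)×0.75 = 6.6563 in²; tension across gage: (5.875 − 2×0.875)×0.75 = 3.0938 in². R_n = min(0.6×58×6.6563, 0.6×36×9.9375) + 1.0×58×3.0938 = min(231.64, 214.65) + 179.44 = 394.09 kips. φR_n = 0.75 × 394.09 = 295.6 kips.
Tension rupture (net): A_n = (10.875 − 3×0.875)×0.75 = 6.1875 in² (U = 1.0, A_e = A_n). φR_n = 0.75 × 58 × 6.1875 = 269.2 kips.
Governing: min(501.0, 495.5, 295.6, 269.2) = 269.2 kips → net-section rupture.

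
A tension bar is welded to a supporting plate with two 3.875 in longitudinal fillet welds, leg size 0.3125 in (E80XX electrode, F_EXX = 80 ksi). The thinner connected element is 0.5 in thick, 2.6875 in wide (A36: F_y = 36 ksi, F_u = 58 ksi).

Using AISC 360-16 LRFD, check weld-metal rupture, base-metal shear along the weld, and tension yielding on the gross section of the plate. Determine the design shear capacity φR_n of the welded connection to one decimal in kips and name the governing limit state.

43.5 kips (gross-section yield governs)

Weld metal: throat = 0.707×0.3125 = 0.22094 in, L = 2×3.875 = 7.75 in. φR_n = 0.75 × 0.6 × 80 × 0.22094 × 7.75 = 61.6 kips.
Base metal shear (0.5 in plate): yield φR_n = 1.0×0.6×36×0.5×7.75 = 83.7 kips; rupture φR_n = 0.75×0.6×58×0.5×7.75 = 101.1 kips; take 83.7 kips (yield).
Tension yield (gross): A_g = 2.6875×0.5 = 1.3438 in². φR_n = 0.90 × 36 × 1.3438 = 43.5 kips.
Governing: min(61.6, 83.7, 43.5) = 43.5 kips → gross-section yield.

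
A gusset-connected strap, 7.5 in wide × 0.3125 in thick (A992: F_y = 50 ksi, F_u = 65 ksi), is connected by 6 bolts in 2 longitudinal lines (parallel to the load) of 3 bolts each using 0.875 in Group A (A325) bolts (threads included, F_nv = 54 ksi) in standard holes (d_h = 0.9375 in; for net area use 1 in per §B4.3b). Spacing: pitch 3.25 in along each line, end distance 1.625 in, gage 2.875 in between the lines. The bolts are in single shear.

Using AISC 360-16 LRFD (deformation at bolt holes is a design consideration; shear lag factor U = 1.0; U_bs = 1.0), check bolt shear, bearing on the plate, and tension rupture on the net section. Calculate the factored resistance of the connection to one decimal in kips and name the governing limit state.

Bolt shear: A_b = π(0.875)²/4 = 0.60132 in². φR_n = 0.75 × 54 × 0.60132 × 6 × 1 = 146.1 kips.
Bearing (0.3125 in plate, F_u = 65 ksi): end bolts L_c = 1.625 − 0.9375/2 = 1.15625, R_n = min(1.2×1.15625×0.3125×65, 2.4×0.875×0.3125×65) = 28.184 kips/bolt; interior L_c = 3.25 − 0.9375 = 2.3125, R_n = 42.656 kips/bolt. φR_n = 0.75 × (2×28.184 + 4×42.656) = 170.2 kips.
Tension rupture (net): A_n = (7.5 − 2×1)×0.3125 = 1.7188 in² (U = 1.0, A_e = A_n). φR_n = 0.75 × 65 × 1.7188 = 83.8 kips.
Governing: min(146.1, 170.2, 83.8) = 83.8 kips → net-section rupture.

83.8 kips (net-section rupture governs)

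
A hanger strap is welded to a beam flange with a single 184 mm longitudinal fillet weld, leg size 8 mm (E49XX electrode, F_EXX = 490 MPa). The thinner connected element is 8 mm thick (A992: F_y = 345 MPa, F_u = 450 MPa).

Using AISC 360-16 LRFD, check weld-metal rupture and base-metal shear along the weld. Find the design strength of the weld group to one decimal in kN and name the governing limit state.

229.5 kN (weld metal governs)

Weld metal: throat = 0.707×8 = 5.656 mm, L = 184 mm. φR_n = 0.75 × 0.6 × 490 × 5.656 × 184 = 229.5 kN.
Base metal shear (8 mm plate): yield φR_n = 1.0×0.6×345×8×184 = 304.7 kN; rupture φR_n = 0.75×0.6×450×8×184 = 298.1 kN; take 298.1 kN (rupture).
Governing: min(229.5, 298.1) = 229.5 kN → weld metal.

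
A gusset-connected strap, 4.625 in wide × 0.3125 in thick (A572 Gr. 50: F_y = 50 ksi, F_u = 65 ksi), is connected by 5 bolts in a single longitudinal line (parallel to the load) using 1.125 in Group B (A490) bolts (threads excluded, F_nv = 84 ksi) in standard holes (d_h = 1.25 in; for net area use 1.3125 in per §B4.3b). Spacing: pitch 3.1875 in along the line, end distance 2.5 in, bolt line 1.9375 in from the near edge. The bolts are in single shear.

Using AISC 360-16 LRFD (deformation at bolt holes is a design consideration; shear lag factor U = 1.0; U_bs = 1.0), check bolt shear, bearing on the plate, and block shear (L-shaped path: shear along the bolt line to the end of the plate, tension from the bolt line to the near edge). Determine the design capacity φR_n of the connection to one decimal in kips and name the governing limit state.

104.9 kips (block shear governs)

Bolt shear: A_b = π(1.125)²/4 = 0.99402 in². φR_n = 0.75 × 84 × 0.99402 × 5 × 1 = 313.1 kips.
Bearing (0.3125 in plate, F_u = 65 ksi): end bolts L_c = 2.5 − 1.25/2 = 1.875, R_n = min(1.2×1.875×0.3125×65, 2.4×1.125×0.3125×65) = 45.703 kips/bolt; interior L_c = 3.1875 − 1.25 = 1.9375, R_n = 47.227 kips/bolt. φR_n = 0.75 × (1×45.703 + 4×47.227) = 176.0 kips.
Block shear: shear path 1×[2.5+4×3.1875] = 1×15.25 in, A_gv = 4.7656, A_nv = 1×(15.25 − 4.5×1.3125)×0.3125 = 2.9199 in²; tension to near edge: (1.9375 − 0.5×1.3125)×0.3125 = 0.40039 in². R_n = min(0.6×65×2.9199, 0.6×50×4.7656) + 1.0×65×0.40039 = min(113.88, 142.97) + 26.025 = 139.91 kips. φR_n = 0.75 × 139.91 = 104.9 kips.
Governing: min(313.1, 176.0, 104.9) = 104.9 kips → block shear.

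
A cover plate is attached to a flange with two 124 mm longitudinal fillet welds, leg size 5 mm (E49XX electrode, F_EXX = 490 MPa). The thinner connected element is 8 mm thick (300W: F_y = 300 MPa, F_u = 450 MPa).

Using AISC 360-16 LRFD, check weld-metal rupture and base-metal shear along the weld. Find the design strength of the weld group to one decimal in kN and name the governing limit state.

Weld metal: throat = 0.707×5 = 3.535 mm, L = 2×124 = 248 mm. φR_n = 0.75 × 0.6 × 490 × 3.535 × 248 = 193.3 kN.
Base metal shear (8 mm plate): yield φR_n = 1.0×0.6×300×8×248 = 357.1 kN; rupture φR_n = 0.75×0.6×450×8×248 = 401.8 kN; take 357.1 kN (yield).
Governing: min(193.3, 357.1) = 193.3 kN → weld metal.

193.3 kN (weld metal governs)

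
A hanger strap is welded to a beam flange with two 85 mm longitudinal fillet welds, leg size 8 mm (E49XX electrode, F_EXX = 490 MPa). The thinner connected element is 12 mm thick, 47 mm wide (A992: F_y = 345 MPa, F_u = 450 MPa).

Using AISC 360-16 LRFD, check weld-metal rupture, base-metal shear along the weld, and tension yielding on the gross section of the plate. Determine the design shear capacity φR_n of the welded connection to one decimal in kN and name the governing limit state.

Weld metal: throat = 0.707×8 = 5.656 mm, L = 2×85 = 170 mm. φR_n = 0.75 × 0.6 × 490 × 5.656 × 170 = 212.0 kN.
Base metal shear (12 mm plate): yield φR_n = 1.0×0.6×345×12×170 = 422.3 kN; rupture φR_n = 0.75×0.6×450×12×170 = 413.1 kN; take 413.1 kN (rupture).
Tension yield (gross): A_g = 47×12 = 564 mm². φR_n = 0.90 × 345 × 564 = 175.1 kN.
Governing: min(212.0, 413.1, 175.1) = 175.1 kN → gross-section yield.

175.1 kN (gross-section yield governs)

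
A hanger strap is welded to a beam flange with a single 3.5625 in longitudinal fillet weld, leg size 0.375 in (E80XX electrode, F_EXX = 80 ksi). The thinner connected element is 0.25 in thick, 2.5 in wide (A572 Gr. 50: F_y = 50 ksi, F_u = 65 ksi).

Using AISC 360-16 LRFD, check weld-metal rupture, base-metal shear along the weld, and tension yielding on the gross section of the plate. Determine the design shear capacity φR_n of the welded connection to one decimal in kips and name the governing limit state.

Weld metal: throat = 0.707×0.375 = 0.26513 in, L = 3.5625 in. φR_n = 0.75 × 0.6 × 80 × 0.26513 × 3.5625 = 34.0 kips.
Base metal shear (0.25 in plate): yield φR_n = 1.0×0.6×50×0.25×3.5625 = 26.7 kips; rupture φR_n = 0.75×0.6×65×0.25×3.5625 = 26.1 kips; take 26.1 kips (rupture).
Tension yield (gross): A_g = 2.5×0.25 = 0.625 in². φR_n = 0.90 × 50 × 0.625 = 28.1 kips.
Governing: min(34.0, 26.1, 28.1) = 26.1 kips → base-metal shear.

26.1 kips (base-metal shear governs)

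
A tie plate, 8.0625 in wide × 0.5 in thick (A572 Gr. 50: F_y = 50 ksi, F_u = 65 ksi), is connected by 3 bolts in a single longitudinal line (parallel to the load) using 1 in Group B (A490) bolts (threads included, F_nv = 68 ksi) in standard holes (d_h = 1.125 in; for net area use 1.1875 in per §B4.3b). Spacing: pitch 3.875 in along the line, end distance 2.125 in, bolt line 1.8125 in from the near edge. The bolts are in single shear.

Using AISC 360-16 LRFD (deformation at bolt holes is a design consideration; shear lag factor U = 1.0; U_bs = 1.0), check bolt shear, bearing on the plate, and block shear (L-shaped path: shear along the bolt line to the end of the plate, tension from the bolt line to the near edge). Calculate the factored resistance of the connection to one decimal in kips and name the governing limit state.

Bolt shear: A_b = π(1)²/4 = 0.7854 in². φR_n = 0.75 × 68 × 0.7854 × 3 × 1 = 120.2 kips.
Bearing (0.5 in plate, F_u = 65 ksi): end bolts L_c = 2.125 − 1.125/2 = 1.5625, R_n = min(1.2×1.5625×0.5×65, 2.4×1×0.5×65) = 60.938 kips/bolt; interior L_c = 3.875 − 1.125 = 2.75, R_n = 78 kips/bolt. φR_n = 0.75 × (1×60.938 + 2×78) = 162.7 kips.
Block shear: shear path 1×[2.125+2×3.875] = 1×9.875 in, A_gv = 4.9375, A_nv = 1×(9.875 − 2.5×1.1875)×0.5 = 3.4531 in²; tension to near edge: (1.8125 − 0.5×1.1875)×0.5 = 0.60938 in². R_n = min(0.6×65×3.4531, 0.6×50×4.9375) + 1.0×65×0.60938 = min(134.67, 148.13) + 39.61 = 174.28 kips. φR_n = 0.75 × 174.28 = 130.7 kips.
Governing: min(120.2, 162.7, 130.7) = 120.2 kips → bolt shear.

120.2 kips (bolt shear governs)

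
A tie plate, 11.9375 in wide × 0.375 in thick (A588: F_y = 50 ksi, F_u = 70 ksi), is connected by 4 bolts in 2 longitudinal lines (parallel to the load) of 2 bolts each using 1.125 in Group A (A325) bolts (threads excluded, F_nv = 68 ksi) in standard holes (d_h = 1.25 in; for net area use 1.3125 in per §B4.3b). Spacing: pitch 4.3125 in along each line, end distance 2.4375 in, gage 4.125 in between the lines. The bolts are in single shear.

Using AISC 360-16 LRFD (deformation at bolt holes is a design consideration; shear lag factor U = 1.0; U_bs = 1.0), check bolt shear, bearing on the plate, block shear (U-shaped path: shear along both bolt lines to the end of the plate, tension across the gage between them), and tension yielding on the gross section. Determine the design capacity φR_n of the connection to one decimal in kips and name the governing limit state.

168.3 kips (block shear governs)

Bolt shear: A_b = π(1.125)²/4 = 0.99402 in². φR_n = 0.75 × 68 × 0.99402 × 4 × 1 = 202.8 kips.
Bearing (0.375 in plate, F_u = 70 ksi): end bolts L_c = 2.4375 − 1.25/2 = 1.8125, R_n = min(1.2×1.8125×0.375×70, 2.4×1.125×0.375×70) = 57.094 kips/bolt; interior L_c = 4.3125 − 1.25 = 3.0625, R_n = 70.875 kips/bolt. φR_n = 0.75 × (2×57.094 + 2×70.875) = 192.0 kips.
Block shear: shear path 2×[2.4375+1×4.3125] = 2×6.75 in, A_gv = 5.0625, A_nv = 2×(6.75 − 1.5×1.3125)×0.375 = 3.5859 in²; tension across gage: (4.125 − 1×1.3125)×0.375 = 1.0547 in². R_n = min(0.6×70×3.5859, 0.6×50×5.0625) + 1.0×70×1.0547 = min(150.61, 151.88) + 73.829 = 224.44 kips. φR_n = 0.75 × 224.44 = 168.3 kips.
Tension yield (gross): A_g = 11.9375×0.375 = 4.4766 in². φR_n = 0.90 × 50 × 4.4766 = 201.4 kips.
Governing: min(202.8, 192.0, 168.3, 201.4) = 168.3 kips → block shear.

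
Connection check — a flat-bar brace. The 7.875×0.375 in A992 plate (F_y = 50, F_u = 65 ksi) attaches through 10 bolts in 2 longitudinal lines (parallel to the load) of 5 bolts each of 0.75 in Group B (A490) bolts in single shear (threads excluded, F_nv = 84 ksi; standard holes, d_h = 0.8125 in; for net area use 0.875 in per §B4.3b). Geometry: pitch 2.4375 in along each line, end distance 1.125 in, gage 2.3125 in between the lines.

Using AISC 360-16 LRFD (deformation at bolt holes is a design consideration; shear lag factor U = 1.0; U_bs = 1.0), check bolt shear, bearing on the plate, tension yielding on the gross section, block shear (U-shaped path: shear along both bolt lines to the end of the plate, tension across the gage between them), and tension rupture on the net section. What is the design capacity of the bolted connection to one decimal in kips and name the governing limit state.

112.0 kips (net-section rupture governs)

Bolt shear: A_b = π(0.75)²/4 = 0.44179 in². φR_n = 0.75 × 84 × 0.44179 × 10 × 1 = 278.3 kips.
Bearing (0.375 in plate, F_u = 65 ksi): end bolts L_c = 1.125 − 0.8125/2 = 0.71875, R_n = min(1.2×0.71875×0.375×65, 2.4×0.75×0.375×65) = 21.023 kips/bolt; interior L_c = 2.4375 − 0.8125 = 1.625, R_n = 43.875 kips/bolt. φR_n = 0.75 × (2×21.023 + 8×43.875) = 294.8 kips.
Tension yield (gross): A_g = 7.875×0.375 = 2.9531 in². φR_n = 0.90 × 50 × 2.9531 = 132.9 kips.
Block shear: shear path 2×[1.125+4×2.4375] = 2×10.875 in, A_gv = 8.1563, A_nv = 2×(10.875 − 4.5×0.875)×0.375 = 5.2031 in²; tension across gage: (2.3125 − 1×0.875)×0.375 = 0.53906 in². R_n = min(0.6×65×5.2031, 0.6×50×8.1563) + 1.0×65×0.53906 = min(202.92, 244.69) + 35.039 = 237.96 kips. φR_n = 0.75 × 237.96 = 178.5 kips.
Tension rupture (net): A_n = (7.875 − 2×0.875)×0.375 = 2.2969 in² (U = 1.0, A_e = A_n). φR_n = 0.75 × 65 × 2.2969 = 112.0 kips.
Governing: min(278.3, 294.8, 132.9, 178.5, 112.0) = 112.0 kips → net-section rupture.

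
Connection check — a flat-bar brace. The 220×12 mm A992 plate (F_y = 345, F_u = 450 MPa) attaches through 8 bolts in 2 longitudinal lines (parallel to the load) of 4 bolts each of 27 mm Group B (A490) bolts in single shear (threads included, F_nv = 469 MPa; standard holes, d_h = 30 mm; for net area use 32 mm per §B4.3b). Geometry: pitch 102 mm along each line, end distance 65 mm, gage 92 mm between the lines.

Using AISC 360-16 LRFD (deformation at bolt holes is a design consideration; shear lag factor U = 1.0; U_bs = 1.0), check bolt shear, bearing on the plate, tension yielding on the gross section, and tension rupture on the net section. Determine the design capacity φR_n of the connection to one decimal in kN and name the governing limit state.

Bolt shear: A_b = π(27)²/4 = 572.56 mm². φR_n = 0.75 × 469 × 572.56 × 8 × 1 = 1611.2 kN.
Bearing (12 mm plate, F_u = 450 MPa): end bolts L_c = 65 − 30/2 = 50, R_n = min(1.2×50×12×450, 2.4×27×12×450) = 324 kN/bolt; interior L_c = 102 − 30 = 72, R_n = 349.92 kN/bolt. φR_n = 0.75 × (2×324 + 6×349.92) = 2060.6 kN.
Tension yield (gross): A_g = 220×12 = 2640 mm². φR_n = 0.90 × 345 × 2640 = 819.7 kN.
Tension rupture (net): A_n = (220 − 2×32)×12 = 1872 mm² (U = 1.0, A_e = A_n). φR_n = 0.75 × 450 × 1872 = 631.8 kN.
Governing: min(1611.2, 2060.6, 819.7, 631.8) = 631.8 kN → net-section rupture.

631.8 kN (net-section rupture governs)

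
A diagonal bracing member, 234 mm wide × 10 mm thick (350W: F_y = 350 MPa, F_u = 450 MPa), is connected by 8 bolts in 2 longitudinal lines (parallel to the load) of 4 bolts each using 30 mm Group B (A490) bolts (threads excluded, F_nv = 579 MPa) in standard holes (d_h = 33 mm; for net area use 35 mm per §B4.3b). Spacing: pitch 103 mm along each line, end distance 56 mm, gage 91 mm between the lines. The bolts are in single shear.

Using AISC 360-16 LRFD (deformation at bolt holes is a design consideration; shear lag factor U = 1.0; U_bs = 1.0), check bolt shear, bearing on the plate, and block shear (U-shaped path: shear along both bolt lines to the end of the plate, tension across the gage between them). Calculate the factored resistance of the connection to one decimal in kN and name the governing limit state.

1171.1 kN (block shear governs)

Bolt shear: A_b = π(30)²/4 = 706.86 mm². φR_n = 0.75 × 579 × 706.86 × 8 × 1 = 2455.6 kN.
Bearing (10 mm plate, F_u = 450 MPa): end bolts L_c = 56 − 33/2 = 39.5, R_n = min(1.2×39.5×10×450, 2.4×30×10×450) = 213.3 kN/bolt; interior L_c = 103 − 33 = 70, R_n = 324 kN/bolt. φR_n = 0.75 × (2×213.3 + 6×324) = 1778.0 kN.
Block shear: shear path 2×[56+3×103] = 2×365 mm, A_gv = 7300, A_nv = 2×(365 − 3.5×35)×10 = 4850 mm²; tension across gage: (91 − 1×35)×10 = 560 mm². R_n = min(0.6×450×4850, 0.6×350×7300) + 1.0×450×560 = min(1309.5, 1533) + 252 = 1561.5 kN. φR_n = 0.75 × 1561.5 = 1171.1 kN.
Governing: min(2455.6, 1778.0, 1171.1) = 1171.1 kN → block shear.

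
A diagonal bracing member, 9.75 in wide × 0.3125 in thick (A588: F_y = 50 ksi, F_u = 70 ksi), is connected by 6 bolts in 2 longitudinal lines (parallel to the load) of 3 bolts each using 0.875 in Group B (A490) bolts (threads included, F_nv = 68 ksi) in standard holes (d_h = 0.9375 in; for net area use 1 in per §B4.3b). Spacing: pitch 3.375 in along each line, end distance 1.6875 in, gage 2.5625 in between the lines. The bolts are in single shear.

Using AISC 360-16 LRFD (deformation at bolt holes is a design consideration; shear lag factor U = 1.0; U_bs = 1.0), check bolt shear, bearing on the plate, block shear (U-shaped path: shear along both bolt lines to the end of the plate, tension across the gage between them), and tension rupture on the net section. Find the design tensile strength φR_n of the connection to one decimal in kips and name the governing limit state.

Bolt shear: A_b = π(0.875)²/4 = 0.60132 in². φR_n = 0.75 × 68 × 0.60132 × 6 × 1 = 184.0 kips.
Bearing (0.3125 in plate, F_u = 70 ksi): end bolts L_c = 1.6875 − 0.9375/2 = 1.21875, R_n = min(1.2×1.21875×0.3125×70, 2.4×0.875×0.3125×70) = 31.992 kips/bolt; interior L_c = 3.375 − 0.9375 = 2.4375, R_n = 45.938 kips/bolt. φR_n = 0.75 × (2×31.992 + 4×45.938) = 185.8 kips.
Block shear: shear path 2×[1.6875+2×3.375] = 2×8.4375 in, A_gv = 5.2734, A_nv = 2×(8.4375 − 2.5×1)×0.3125 = 3.7109 in²; tension across gage: (2.5625 − 1×1)×0.3125 = 0.48828 in². R_n = min(0.6×70×3.7109, 0.6×50×5.2734) + 1.0×70×0.48828 = min(155.86, 158.2) + 34.18 = 190.04 kips. φR_n = 0.75 × 190.04 = 142.5 kips.
Tension rupture (net): A_n = (9.75 − 2×1)×0.3125 = 2.4219 in² (U = 1.0, A_e = A_n). φR_n = 0.75 × 70 × 2.4219 = 127.1 kips.
Governing: min(184.0, 185.8, 142.5, 127.1) = 127.1 kips → net-section rupture.

127.1 kips (net-section rupture governs)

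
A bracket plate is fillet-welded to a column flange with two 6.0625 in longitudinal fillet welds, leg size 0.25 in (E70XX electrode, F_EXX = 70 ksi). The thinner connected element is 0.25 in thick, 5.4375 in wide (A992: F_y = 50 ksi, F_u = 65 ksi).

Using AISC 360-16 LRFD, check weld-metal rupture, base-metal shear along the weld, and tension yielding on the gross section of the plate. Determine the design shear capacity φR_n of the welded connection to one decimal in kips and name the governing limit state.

61.2 kips (gross-section yield governs)

Weld metal: throat = 0.707×0.25 = 0.17675 in, L = 2×6.0625 = 12.125 in. φR_n = 0.75 × 0.6 × 70 × 0.17675 × 12.125 = 67.5 kips.
Base metal shear (0.25 in plate): yield φR_n = 1.0×0.6×50×0.25×12.125 = 90.9 kips; rupture φR_n = 0.75×0.6×65×0.25×12.125 = 88.7 kips; take 88.7 kips (rupture).
Tension yield (gross): A_g = 5.4375×0.25 = 1.3594 in². φR_n = 0.90 × 50 × 1.3594 = 61.2 kips.
Governing: min(67.5, 88.7, 61.2) = 61.2 kips → gross-section yield.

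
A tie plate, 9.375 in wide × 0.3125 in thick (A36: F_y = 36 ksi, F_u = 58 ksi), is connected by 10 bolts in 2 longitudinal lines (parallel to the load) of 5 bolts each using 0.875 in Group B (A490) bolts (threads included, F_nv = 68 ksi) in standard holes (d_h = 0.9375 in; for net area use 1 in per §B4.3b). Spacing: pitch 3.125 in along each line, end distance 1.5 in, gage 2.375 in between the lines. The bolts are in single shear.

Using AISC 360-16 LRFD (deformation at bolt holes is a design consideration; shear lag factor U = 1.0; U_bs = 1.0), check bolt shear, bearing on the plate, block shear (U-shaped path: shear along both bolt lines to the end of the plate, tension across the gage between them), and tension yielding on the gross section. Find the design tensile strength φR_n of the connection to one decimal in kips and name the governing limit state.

Bolt shear: A_b = π(0.875)²/4 = 0.60132 in². φR_n = 0.75 × 68 × 0.60132 × 10 × 1 = 306.7 kips.
Bearing (0.3125 in plate, F_u = 58 ksi): end bolts L_c = 1.5 − 0.9375/2 = 1.03125, R_n = min(1.2×1.03125×0.3125×58, 2.4×0.875×0.3125×58) = 22.43 kips/bolt; interior L_c = 3.125 − 0.9375 = 2.1875, R_n = 38.063 kips/bolt. φR_n = 0.75 × (2×22.43 + 8×38.063) = 262.0 kips.
Block shear: shear path 2×[1.5+4×3.125] = 2×14 in, A_gv = 8.75, A_nv = 2×(14 − 4.5×1)×0.3125 = 5.9375 in²; tension across gage: (2.375 − 1×1)×0.3125 = 0.42969 in². R_n = min(0.6×58×5.9375, 0.6×36×8.75) + 1.0×58×0.42969 = min(206.63, 189) + 24.922 = 213.92 kips. φR_n = 0.75 × 213.92 = 160.4 kips.
Tension yield (gross): A_g = 9.375×0.3125 = 2.9297 in². φR_n = 0.90 × 36 × 2.9297 = 94.9 kips.
Governing: min(306.7, 262.0, 160.4, 94.9) = 94.9 kips → gross-section yield.

94.9 kips (gross-section yield governs)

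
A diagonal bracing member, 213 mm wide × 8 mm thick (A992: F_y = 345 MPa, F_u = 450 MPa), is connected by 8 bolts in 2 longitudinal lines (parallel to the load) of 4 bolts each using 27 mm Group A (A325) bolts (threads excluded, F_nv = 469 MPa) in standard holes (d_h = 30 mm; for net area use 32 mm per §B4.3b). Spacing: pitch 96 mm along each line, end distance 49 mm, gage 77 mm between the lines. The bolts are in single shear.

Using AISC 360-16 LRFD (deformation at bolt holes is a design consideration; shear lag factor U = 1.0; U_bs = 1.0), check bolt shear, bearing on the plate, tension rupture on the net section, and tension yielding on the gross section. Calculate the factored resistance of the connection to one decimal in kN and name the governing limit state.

402.3 kN (net-section rupture governs)

Bolt shear: A_b = π(27)²/4 = 572.56 mm². φR_n = 0.75 × 469 × 572.56 × 8 × 1 = 1611.2 kN.
Bearing (8 mm plate, F_u = 450 MPa): end bolts L_c = 49 − 30/2 = 34, R_n = min(1.2×34×8×450, 2.4×27×8×450) = 146.88 kN/bolt; interior L_c = 96 − 30 = 66, R_n = 233.28 kN/bolt. φR_n = 0.75 × (2×146.88 + 6×233.28) = 1270.1 kN.
Tension rupture (net): A_n = (213 − 2×32)×8 = 1192 mm² (U = 1.0, A_e = A_n). φR_n = 0.75 × 450 × 1192 = 402.3 kN.
Tension yield (gross): A_g = 213×8 = 1704 mm². φR_n = 0.90 × 345 × 1704 = 529.1 kN.
Governing: min(1611.2, 1270.1, 402.3, 529.1) = 402.3 kN → net-section rupture.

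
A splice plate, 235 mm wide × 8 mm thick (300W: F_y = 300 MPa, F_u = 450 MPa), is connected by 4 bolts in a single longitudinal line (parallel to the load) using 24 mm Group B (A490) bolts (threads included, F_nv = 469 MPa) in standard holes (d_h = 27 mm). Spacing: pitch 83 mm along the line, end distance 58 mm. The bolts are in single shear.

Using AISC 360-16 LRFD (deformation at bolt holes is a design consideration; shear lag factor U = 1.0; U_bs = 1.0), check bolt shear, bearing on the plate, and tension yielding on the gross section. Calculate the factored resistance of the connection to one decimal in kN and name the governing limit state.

507.6 kN (gross-section yield governs)

Bolt shear: A_b = π(24)²/4 = 452.39 mm². φR_n = 0.75 × 469 × 452.39 × 4 × 1 = 636.5 kN.
Bearing (8 mm plate, F_u = 450 MPa): end bolts L_c = 58 − 27/2 = 44.5, R_n = min(1.2×44.5×8×450, 2.4×24×8×450) = 192.24 kN/bolt; interior L_c = 83 − 27 = 56, R_n = 207.36 kN/bolt. φR_n = 0.75 × (1×192.24 + 3×207.36) = 610.7 kN.
Tension yield (gross): A_g = 235×8 = 1880 mm². φR_n = 0.90 × 300 × 1880 = 507.6 kN.
Governing: min(636.5, 610.7, 507.6) = 507.6 kN → gross-section yield.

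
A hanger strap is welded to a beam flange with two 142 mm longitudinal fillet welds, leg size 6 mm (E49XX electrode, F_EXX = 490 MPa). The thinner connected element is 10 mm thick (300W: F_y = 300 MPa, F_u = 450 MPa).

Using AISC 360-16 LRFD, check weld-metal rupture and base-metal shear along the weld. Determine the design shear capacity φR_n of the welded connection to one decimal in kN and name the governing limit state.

Weld metal: throat = 0.707×6 = 4.242 mm, L = 2×142 = 284 mm. φR_n = 0.75 × 0.6 × 490 × 4.242 × 284 = 265.6 kN.
Base metal shear (10 mm plate): yield φR_n = 1.0×0.6×300×10×284 = 511.2 kN; rupture φR_n = 0.75×0.6×450×10×284 = 575.1 kN; take 511.2 kN (yield).
Governing: min(265.6, 511.2) = 265.6 kN → weld metal.

265.6 kN (weld metal governs)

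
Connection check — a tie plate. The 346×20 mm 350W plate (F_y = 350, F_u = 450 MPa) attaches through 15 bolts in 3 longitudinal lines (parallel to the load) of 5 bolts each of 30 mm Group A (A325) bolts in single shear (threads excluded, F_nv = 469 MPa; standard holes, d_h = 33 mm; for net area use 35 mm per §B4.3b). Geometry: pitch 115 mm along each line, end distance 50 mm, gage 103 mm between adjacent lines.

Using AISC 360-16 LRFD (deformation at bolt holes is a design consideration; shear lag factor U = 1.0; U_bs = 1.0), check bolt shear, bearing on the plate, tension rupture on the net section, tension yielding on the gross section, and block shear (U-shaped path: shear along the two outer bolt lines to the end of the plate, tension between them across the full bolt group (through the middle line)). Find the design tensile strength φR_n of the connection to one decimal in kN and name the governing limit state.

1626.8 kN (net-section rupture governs)

Bolt shear: A_b = π(30)²/4 = 706.86 mm². φR_n = 0.75 × 469 × 706.86 × 15 × 1 = 3729.6 kN.
Bearing (20 mm plate, F_u = 450 MPa): end bolts L_c = 50 − 33/2 = 33.5, R_n = min(1.2×33.5×20×450, 2.4×30×20×450) = 361.8 kN/bolt; interior L_c = 115 − 33 = 82, R_n = 648 kN/bolt. φR_n = 0.75 × (3×361.8 + 12×648) = 6646.1 kN.
Tension rupture (net): A_n = (346 − 3×35)×20 = 4820 mm² (U = 1.0, A_e = A_n). φR_n = 0.75 × 450 × 4820 = 1626.8 kN.
Tension yield (gross): A_g = 346×20 = 6920 mm². φR_n = 0.90 × 350 × 6920 = 2179.8 kN.
Block shear: shear path 2×[50+4×115] = 2×510 mm, A_gv = 20400, A_nv = 2×(510 − 4.5×35)×20 = 14100 mm²; tension across gage: (206 − 2×35)×20 = 2720 mm². R_n = min(0.6×450×14100, 0.6×350×20400) + 1.0×450×2720 = min(3807, 4284) + 1224 = 5031 kN. φR_n = 0.75 × 5031 = 3773.3 kN.
Governing: min(3729.6, 6646.1, 1626.8, 2179.8, 3773.3) = 1626.8 kN → net-section rupture.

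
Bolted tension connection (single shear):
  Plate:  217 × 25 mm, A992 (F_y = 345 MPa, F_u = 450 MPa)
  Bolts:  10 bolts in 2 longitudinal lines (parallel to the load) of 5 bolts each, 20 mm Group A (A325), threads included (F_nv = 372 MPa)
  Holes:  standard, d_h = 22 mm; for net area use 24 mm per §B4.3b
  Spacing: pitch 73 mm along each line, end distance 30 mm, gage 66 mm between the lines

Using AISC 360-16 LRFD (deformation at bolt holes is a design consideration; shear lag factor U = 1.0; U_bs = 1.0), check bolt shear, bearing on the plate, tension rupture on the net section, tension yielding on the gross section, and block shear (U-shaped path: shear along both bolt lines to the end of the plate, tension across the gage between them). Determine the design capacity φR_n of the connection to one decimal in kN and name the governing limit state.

Bolt shear: A_b = π(20)²/4 = 314.16 mm². φR_n = 0.75 × 372 × 314.16 × 10 × 1 = 876.5 kN.
Bearing (25 mm plate, F_u = 450 MPa): end bolts L_c = 30 − 22/2 = 19, R_n = min(1.2×19×25×450, 2.4×20×25×450) = 256.5 kN/bolt; interior L_c = 73 − 22 = 51, R_n = 540 kN/bolt. φR_n = 0.75 × (2×256.5 + 8×540) = 3624.8 kN.
Tension rupture (net): A_n = (217 − 2×24)×25 = 4225 mm² (U = 1.0, A_e = A_n). φR_n = 0.75 × 450 × 4225 = 1425.9 kN.
Tension yield (gross): A_g = 217×25 = 5425 mm². φR_n = 0.90 × 345 × 5425 = 1684.5 kN.
Block shear: shear path 2×[30+4×73] = 2×322 mm, A_gv = 16100, A_nv = 2×(322 − 4.5×24)×25 = 10700 mm²; tension across gage: (66 − 1×24)×25 = 1050 mm². R_n = min(0.6×450×10700, 0.6×345×16100) + 1.0×450×1050 = min(2889, 3332.7) + 472.5 = 3361.5 kN. φR_n = 0.75 × 3361.5 = 2521.1 kN.
Governing: min(876.5, 3624.8, 1425.9, 1684.5, 2521.1) = 876.5 kN → bolt shear.

876.5 kN (bolt shear governs)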